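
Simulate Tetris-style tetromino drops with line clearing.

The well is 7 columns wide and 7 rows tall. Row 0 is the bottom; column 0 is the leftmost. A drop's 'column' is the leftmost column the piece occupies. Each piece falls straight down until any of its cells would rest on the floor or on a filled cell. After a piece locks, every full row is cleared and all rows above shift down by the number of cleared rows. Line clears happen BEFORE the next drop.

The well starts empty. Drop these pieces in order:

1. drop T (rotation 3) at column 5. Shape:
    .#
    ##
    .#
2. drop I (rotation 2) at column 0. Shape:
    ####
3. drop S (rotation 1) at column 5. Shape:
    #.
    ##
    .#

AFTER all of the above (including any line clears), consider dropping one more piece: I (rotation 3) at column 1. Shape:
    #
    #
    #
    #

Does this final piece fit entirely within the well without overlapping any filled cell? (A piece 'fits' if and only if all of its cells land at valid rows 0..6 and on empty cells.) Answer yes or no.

Drop 1: T rot3 at col 5 lands with bottom-row=0; cleared 0 line(s) (total 0); column heights now [0 0 0 0 0 2 3], max=3
Drop 2: I rot2 at col 0 lands with bottom-row=0; cleared 0 line(s) (total 0); column heights now [1 1 1 1 0 2 3], max=3
Drop 3: S rot1 at col 5 lands with bottom-row=3; cleared 0 line(s) (total 0); column heights now [1 1 1 1 0 6 5], max=6
Test piece I rot3 at col 1 (width 1): heights before test = [1 1 1 1 0 6 5]; fits = True

Answer: yes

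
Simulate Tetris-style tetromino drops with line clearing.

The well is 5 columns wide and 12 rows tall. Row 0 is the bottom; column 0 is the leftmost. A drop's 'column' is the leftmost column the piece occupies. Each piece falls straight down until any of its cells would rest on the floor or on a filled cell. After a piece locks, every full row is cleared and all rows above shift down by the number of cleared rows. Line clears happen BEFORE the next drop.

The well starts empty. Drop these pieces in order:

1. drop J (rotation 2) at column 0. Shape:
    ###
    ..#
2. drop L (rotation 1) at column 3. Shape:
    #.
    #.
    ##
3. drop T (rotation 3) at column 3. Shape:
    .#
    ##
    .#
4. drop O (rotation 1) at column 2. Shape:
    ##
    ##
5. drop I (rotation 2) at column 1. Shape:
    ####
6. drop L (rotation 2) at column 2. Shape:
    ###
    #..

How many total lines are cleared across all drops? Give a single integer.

Drop 1: J rot2 at col 0 lands with bottom-row=0; cleared 0 line(s) (total 0); column heights now [2 2 2 0 0], max=2
Drop 2: L rot1 at col 3 lands with bottom-row=0; cleared 0 line(s) (total 0); column heights now [2 2 2 3 1], max=3
Drop 3: T rot3 at col 3 lands with bottom-row=2; cleared 0 line(s) (total 0); column heights now [2 2 2 4 5], max=5
Drop 4: O rot1 at col 2 lands with bottom-row=4; cleared 0 line(s) (total 0); column heights now [2 2 6 6 5], max=6
Drop 5: I rot2 at col 1 lands with bottom-row=6; cleared 0 line(s) (total 0); column heights now [2 7 7 7 7], max=7
Drop 6: L rot2 at col 2 lands with bottom-row=7; cleared 0 line(s) (total 0); column heights now [2 7 9 9 9], max=9

Answer: 0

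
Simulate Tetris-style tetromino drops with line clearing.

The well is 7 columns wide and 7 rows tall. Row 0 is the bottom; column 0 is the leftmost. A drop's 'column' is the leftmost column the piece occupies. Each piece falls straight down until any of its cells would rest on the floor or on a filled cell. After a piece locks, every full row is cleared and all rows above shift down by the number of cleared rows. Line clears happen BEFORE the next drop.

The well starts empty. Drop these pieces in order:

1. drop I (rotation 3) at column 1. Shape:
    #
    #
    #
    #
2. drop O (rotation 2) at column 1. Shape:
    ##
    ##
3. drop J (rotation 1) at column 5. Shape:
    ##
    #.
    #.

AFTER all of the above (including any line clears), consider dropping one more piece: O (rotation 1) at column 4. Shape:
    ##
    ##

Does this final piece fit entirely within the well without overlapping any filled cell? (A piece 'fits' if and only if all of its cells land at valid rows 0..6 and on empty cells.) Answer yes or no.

Drop 1: I rot3 at col 1 lands with bottom-row=0; cleared 0 line(s) (total 0); column heights now [0 4 0 0 0 0 0], max=4
Drop 2: O rot2 at col 1 lands with bottom-row=4; cleared 0 line(s) (total 0); column heights now [0 6 6 0 0 0 0], max=6
Drop 3: J rot1 at col 5 lands with bottom-row=0; cleared 0 line(s) (total 0); column heights now [0 6 6 0 0 3 3], max=6
Test piece O rot1 at col 4 (width 2): heights before test = [0 6 6 0 0 3 3]; fits = True

Answer: yes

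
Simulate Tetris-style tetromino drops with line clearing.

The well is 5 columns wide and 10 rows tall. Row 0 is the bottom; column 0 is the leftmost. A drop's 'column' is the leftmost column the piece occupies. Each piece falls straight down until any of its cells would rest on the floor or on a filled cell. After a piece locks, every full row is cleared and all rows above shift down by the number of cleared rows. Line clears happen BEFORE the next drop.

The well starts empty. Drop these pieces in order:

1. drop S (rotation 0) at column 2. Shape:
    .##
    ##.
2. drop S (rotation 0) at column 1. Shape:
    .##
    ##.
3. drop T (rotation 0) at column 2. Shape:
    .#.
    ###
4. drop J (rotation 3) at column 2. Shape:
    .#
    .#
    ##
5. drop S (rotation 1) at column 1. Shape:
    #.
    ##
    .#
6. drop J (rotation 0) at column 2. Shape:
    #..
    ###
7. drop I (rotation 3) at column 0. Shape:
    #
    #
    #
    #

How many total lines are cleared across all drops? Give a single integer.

Drop 1: S rot0 at col 2 lands with bottom-row=0; cleared 0 line(s) (total 0); column heights now [0 0 1 2 2], max=2
Drop 2: S rot0 at col 1 lands with bottom-row=1; cleared 0 line(s) (total 0); column heights now [0 2 3 3 2], max=3
Drop 3: T rot0 at col 2 lands with bottom-row=3; cleared 0 line(s) (total 0); column heights now [0 2 4 5 4], max=5
Drop 4: J rot3 at col 2 lands with bottom-row=5; cleared 0 line(s) (total 0); column heights now [0 2 6 8 4], max=8
Drop 5: S rot1 at col 1 lands with bottom-row=6; cleared 0 line(s) (total 0); column heights now [0 9 8 8 4], max=9
Drop 6: J rot0 at col 2 lands with bottom-row=8; cleared 0 line(s) (total 0); column heights now [0 9 10 9 9], max=10
Drop 7: I rot3 at col 0 lands with bottom-row=0; cleared 1 line(s) (total 1); column heights now [3 8 9 8 8], max=9

Answer: 1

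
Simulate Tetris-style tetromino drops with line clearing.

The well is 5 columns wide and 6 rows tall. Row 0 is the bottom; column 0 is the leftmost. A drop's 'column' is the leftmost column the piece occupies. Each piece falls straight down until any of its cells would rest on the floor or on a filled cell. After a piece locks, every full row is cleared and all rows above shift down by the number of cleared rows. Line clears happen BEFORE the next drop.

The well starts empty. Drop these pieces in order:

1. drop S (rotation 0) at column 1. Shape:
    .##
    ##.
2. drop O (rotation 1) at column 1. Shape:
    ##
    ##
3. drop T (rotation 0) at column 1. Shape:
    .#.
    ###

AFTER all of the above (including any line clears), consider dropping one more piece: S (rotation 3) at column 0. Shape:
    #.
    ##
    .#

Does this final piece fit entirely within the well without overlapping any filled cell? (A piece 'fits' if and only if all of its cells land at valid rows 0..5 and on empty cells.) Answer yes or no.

Answer: no

Derivation:
Drop 1: S rot0 at col 1 lands with bottom-row=0; cleared 0 line(s) (total 0); column heights now [0 1 2 2 0], max=2
Drop 2: O rot1 at col 1 lands with bottom-row=2; cleared 0 line(s) (total 0); column heights now [0 4 4 2 0], max=4
Drop 3: T rot0 at col 1 lands with bottom-row=4; cleared 0 line(s) (total 0); column heights now [0 5 6 5 0], max=6
Test piece S rot3 at col 0 (width 2): heights before test = [0 5 6 5 0]; fits = False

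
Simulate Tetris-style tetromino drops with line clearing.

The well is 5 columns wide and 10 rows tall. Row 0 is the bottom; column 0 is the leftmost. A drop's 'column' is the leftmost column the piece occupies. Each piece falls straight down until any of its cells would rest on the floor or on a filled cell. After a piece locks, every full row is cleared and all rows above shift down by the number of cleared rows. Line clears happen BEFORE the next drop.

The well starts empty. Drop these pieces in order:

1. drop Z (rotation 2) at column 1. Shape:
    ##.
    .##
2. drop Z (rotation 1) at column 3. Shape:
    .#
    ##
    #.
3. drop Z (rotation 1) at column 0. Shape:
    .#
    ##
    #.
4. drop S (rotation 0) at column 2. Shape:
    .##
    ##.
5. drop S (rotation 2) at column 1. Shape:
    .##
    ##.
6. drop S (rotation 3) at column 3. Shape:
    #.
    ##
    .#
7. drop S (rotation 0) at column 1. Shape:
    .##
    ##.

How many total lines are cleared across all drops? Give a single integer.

Answer: 0

Derivation:
Drop 1: Z rot2 at col 1 lands with bottom-row=0; cleared 0 line(s) (total 0); column heights now [0 2 2 1 0], max=2
Drop 2: Z rot1 at col 3 lands with bottom-row=1; cleared 0 line(s) (total 0); column heights now [0 2 2 3 4], max=4
Drop 3: Z rot1 at col 0 lands with bottom-row=1; cleared 0 line(s) (total 0); column heights now [3 4 2 3 4], max=4
Drop 4: S rot0 at col 2 lands with bottom-row=3; cleared 0 line(s) (total 0); column heights now [3 4 4 5 5], max=5
Drop 5: S rot2 at col 1 lands with bottom-row=4; cleared 0 line(s) (total 0); column heights now [3 5 6 6 5], max=6
Drop 6: S rot3 at col 3 lands with bottom-row=5; cleared 0 line(s) (total 0); column heights now [3 5 6 8 7], max=8
Drop 7: S rot0 at col 1 lands with bottom-row=7; cleared 0 line(s) (total 0); column heights now [3 8 9 9 7], max=9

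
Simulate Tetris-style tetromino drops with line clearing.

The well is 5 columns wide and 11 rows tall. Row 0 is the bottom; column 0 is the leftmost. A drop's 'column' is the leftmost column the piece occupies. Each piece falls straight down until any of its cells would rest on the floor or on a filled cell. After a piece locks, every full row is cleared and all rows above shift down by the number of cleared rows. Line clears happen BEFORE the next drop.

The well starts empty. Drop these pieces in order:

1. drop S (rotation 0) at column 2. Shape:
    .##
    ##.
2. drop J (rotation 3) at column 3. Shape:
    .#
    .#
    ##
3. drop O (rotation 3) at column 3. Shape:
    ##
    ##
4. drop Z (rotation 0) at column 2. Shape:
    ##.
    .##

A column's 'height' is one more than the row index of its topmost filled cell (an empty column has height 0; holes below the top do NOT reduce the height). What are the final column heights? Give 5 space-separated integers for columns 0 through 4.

Drop 1: S rot0 at col 2 lands with bottom-row=0; cleared 0 line(s) (total 0); column heights now [0 0 1 2 2], max=2
Drop 2: J rot3 at col 3 lands with bottom-row=2; cleared 0 line(s) (total 0); column heights now [0 0 1 3 5], max=5
Drop 3: O rot3 at col 3 lands with bottom-row=5; cleared 0 line(s) (total 0); column heights now [0 0 1 7 7], max=7
Drop 4: Z rot0 at col 2 lands with bottom-row=7; cleared 0 line(s) (total 0); column heights now [0 0 9 9 8], max=9

Answer: 0 0 9 9 8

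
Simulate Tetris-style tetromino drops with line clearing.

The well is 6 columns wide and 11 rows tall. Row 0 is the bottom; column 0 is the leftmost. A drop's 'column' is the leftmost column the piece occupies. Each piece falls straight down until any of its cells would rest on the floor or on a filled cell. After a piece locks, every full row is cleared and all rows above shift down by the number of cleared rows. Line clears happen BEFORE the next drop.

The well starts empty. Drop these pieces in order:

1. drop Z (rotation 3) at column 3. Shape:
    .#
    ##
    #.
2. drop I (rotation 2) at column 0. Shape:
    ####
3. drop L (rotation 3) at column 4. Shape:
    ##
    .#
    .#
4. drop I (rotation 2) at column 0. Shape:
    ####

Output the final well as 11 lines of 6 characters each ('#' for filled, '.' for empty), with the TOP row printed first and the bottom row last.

Drop 1: Z rot3 at col 3 lands with bottom-row=0; cleared 0 line(s) (total 0); column heights now [0 0 0 2 3 0], max=3
Drop 2: I rot2 at col 0 lands with bottom-row=2; cleared 0 line(s) (total 0); column heights now [3 3 3 3 3 0], max=3
Drop 3: L rot3 at col 4 lands with bottom-row=1; cleared 1 line(s) (total 1); column heights now [0 0 0 2 3 3], max=3
Drop 4: I rot2 at col 0 lands with bottom-row=2; cleared 1 line(s) (total 2); column heights now [0 0 0 2 2 2], max=2

Answer: ......
......
......
......
......
......
......
......
......
...###
...#..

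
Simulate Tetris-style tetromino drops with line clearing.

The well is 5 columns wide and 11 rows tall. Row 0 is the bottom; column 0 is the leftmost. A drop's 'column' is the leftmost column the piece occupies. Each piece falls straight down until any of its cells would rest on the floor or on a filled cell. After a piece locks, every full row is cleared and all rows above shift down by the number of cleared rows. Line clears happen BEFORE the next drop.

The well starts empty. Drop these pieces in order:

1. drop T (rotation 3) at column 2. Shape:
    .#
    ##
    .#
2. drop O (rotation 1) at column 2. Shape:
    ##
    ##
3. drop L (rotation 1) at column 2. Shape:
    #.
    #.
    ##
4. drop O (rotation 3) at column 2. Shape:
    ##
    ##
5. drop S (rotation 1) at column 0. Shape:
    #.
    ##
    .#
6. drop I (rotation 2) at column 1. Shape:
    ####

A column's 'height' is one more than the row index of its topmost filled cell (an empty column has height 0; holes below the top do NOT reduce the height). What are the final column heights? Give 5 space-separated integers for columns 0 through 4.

Answer: 3 11 11 11 11

Derivation:
Drop 1: T rot3 at col 2 lands with bottom-row=0; cleared 0 line(s) (total 0); column heights now [0 0 2 3 0], max=3
Drop 2: O rot1 at col 2 lands with bottom-row=3; cleared 0 line(s) (total 0); column heights now [0 0 5 5 0], max=5
Drop 3: L rot1 at col 2 lands with bottom-row=5; cleared 0 line(s) (total 0); column heights now [0 0 8 6 0], max=8
Drop 4: O rot3 at col 2 lands with bottom-row=8; cleared 0 line(s) (total 0); column heights now [0 0 10 10 0], max=10
Drop 5: S rot1 at col 0 lands with bottom-row=0; cleared 0 line(s) (total 0); column heights now [3 2 10 10 0], max=10
Drop 6: I rot2 at col 1 lands with bottom-row=10; cleared 0 line(s) (total 0); column heights now [3 11 11 11 11], max=11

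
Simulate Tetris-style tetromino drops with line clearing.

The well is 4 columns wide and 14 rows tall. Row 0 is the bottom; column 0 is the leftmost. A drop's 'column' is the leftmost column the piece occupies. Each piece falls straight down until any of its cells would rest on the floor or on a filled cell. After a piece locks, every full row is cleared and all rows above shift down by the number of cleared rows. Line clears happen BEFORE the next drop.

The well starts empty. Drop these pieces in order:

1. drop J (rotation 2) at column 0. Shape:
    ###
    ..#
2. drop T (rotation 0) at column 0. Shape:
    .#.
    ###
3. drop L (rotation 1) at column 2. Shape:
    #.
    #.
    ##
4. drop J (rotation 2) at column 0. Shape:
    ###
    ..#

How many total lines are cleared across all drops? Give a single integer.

Drop 1: J rot2 at col 0 lands with bottom-row=0; cleared 0 line(s) (total 0); column heights now [2 2 2 0], max=2
Drop 2: T rot0 at col 0 lands with bottom-row=2; cleared 0 line(s) (total 0); column heights now [3 4 3 0], max=4
Drop 3: L rot1 at col 2 lands with bottom-row=3; cleared 0 line(s) (total 0); column heights now [3 4 6 4], max=6
Drop 4: J rot2 at col 0 lands with bottom-row=6; cleared 0 line(s) (total 0); column heights now [8 8 8 4], max=8

Answer: 0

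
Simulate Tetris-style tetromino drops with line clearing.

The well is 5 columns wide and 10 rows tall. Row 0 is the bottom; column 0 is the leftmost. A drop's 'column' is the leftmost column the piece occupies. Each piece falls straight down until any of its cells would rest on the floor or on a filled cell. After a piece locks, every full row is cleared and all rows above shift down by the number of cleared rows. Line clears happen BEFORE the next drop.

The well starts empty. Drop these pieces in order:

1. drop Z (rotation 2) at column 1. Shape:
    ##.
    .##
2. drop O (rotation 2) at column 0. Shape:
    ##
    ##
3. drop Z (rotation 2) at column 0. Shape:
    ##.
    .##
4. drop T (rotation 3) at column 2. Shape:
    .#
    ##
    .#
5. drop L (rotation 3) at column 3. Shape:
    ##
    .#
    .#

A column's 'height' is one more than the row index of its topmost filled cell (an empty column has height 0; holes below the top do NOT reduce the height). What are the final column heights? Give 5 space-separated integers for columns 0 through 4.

Answer: 4 5 5 7 7

Derivation:
Drop 1: Z rot2 at col 1 lands with bottom-row=0; cleared 0 line(s) (total 0); column heights now [0 2 2 1 0], max=2
Drop 2: O rot2 at col 0 lands with bottom-row=2; cleared 0 line(s) (total 0); column heights now [4 4 2 1 0], max=4
Drop 3: Z rot2 at col 0 lands with bottom-row=4; cleared 0 line(s) (total 0); column heights now [6 6 5 1 0], max=6
Drop 4: T rot3 at col 2 lands with bottom-row=4; cleared 0 line(s) (total 0); column heights now [6 6 6 7 0], max=7
Drop 5: L rot3 at col 3 lands with bottom-row=5; cleared 1 line(s) (total 1); column heights now [4 5 5 7 7], max=7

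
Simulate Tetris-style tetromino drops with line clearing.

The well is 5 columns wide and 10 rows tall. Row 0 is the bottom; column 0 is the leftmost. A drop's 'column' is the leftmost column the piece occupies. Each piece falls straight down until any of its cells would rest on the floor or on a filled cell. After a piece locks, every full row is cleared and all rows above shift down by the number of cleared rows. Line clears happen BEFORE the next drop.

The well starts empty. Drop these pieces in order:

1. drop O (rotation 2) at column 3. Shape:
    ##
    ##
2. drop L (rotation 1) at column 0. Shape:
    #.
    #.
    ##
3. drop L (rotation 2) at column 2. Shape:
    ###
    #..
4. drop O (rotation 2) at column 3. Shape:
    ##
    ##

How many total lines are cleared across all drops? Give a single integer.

Drop 1: O rot2 at col 3 lands with bottom-row=0; cleared 0 line(s) (total 0); column heights now [0 0 0 2 2], max=2
Drop 2: L rot1 at col 0 lands with bottom-row=0; cleared 0 line(s) (total 0); column heights now [3 1 0 2 2], max=3
Drop 3: L rot2 at col 2 lands with bottom-row=1; cleared 0 line(s) (total 0); column heights now [3 1 3 3 3], max=3
Drop 4: O rot2 at col 3 lands with bottom-row=3; cleared 0 line(s) (total 0); column heights now [3 1 3 5 5], max=5

Answer: 0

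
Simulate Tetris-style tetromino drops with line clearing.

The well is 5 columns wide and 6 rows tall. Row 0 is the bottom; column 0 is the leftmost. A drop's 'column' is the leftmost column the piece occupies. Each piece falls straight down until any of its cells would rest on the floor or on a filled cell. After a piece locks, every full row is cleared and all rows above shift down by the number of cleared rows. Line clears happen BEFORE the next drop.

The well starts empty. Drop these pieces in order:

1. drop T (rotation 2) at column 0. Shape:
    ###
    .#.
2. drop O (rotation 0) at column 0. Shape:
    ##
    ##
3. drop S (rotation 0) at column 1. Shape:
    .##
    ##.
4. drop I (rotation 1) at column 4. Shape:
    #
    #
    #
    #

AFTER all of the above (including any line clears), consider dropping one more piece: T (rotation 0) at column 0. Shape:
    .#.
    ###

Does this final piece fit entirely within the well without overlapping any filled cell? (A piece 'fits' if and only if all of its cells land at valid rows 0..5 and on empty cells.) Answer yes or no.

Answer: no

Derivation:
Drop 1: T rot2 at col 0 lands with bottom-row=0; cleared 0 line(s) (total 0); column heights now [2 2 2 0 0], max=2
Drop 2: O rot0 at col 0 lands with bottom-row=2; cleared 0 line(s) (total 0); column heights now [4 4 2 0 0], max=4
Drop 3: S rot0 at col 1 lands with bottom-row=4; cleared 0 line(s) (total 0); column heights now [4 5 6 6 0], max=6
Drop 4: I rot1 at col 4 lands with bottom-row=0; cleared 0 line(s) (total 0); column heights now [4 5 6 6 4], max=6
Test piece T rot0 at col 0 (width 3): heights before test = [4 5 6 6 4]; fits = False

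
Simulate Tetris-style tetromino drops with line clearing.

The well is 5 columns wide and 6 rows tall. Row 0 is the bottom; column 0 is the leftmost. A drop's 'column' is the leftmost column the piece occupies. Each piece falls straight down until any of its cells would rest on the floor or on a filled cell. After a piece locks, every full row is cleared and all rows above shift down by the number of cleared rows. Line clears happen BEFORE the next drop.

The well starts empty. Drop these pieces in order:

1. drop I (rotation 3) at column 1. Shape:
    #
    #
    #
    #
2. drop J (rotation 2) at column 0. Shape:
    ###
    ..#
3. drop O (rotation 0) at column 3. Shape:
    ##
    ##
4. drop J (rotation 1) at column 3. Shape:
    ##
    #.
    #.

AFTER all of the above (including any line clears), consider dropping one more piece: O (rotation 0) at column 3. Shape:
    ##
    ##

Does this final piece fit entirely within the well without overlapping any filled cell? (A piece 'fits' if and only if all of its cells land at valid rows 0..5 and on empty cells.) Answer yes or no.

Answer: yes

Derivation:
Drop 1: I rot3 at col 1 lands with bottom-row=0; cleared 0 line(s) (total 0); column heights now [0 4 0 0 0], max=4
Drop 2: J rot2 at col 0 lands with bottom-row=3; cleared 0 line(s) (total 0); column heights now [5 5 5 0 0], max=5
Drop 3: O rot0 at col 3 lands with bottom-row=0; cleared 0 line(s) (total 0); column heights now [5 5 5 2 2], max=5
Drop 4: J rot1 at col 3 lands with bottom-row=2; cleared 1 line(s) (total 1); column heights now [0 4 4 4 2], max=4
Test piece O rot0 at col 3 (width 2): heights before test = [0 4 4 4 2]; fits = True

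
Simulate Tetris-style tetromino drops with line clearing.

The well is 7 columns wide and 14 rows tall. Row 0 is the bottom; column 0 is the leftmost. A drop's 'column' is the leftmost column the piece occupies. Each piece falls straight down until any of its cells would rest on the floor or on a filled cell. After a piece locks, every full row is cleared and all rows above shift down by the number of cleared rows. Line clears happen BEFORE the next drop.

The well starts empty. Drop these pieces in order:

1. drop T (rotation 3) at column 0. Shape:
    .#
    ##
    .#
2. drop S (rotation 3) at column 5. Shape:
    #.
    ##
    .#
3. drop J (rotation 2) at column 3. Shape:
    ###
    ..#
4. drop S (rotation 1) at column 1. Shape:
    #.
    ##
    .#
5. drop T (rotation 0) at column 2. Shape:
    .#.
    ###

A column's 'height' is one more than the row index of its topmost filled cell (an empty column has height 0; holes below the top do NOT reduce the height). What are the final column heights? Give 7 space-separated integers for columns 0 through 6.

Drop 1: T rot3 at col 0 lands with bottom-row=0; cleared 0 line(s) (total 0); column heights now [2 3 0 0 0 0 0], max=3
Drop 2: S rot3 at col 5 lands with bottom-row=0; cleared 0 line(s) (total 0); column heights now [2 3 0 0 0 3 2], max=3
Drop 3: J rot2 at col 3 lands with bottom-row=3; cleared 0 line(s) (total 0); column heights now [2 3 0 5 5 5 2], max=5
Drop 4: S rot1 at col 1 lands with bottom-row=2; cleared 0 line(s) (total 0); column heights now [2 5 4 5 5 5 2], max=5
Drop 5: T rot0 at col 2 lands with bottom-row=5; cleared 0 line(s) (total 0); column heights now [2 5 6 7 6 5 2], max=7

Answer: 2 5 6 7 6 5 2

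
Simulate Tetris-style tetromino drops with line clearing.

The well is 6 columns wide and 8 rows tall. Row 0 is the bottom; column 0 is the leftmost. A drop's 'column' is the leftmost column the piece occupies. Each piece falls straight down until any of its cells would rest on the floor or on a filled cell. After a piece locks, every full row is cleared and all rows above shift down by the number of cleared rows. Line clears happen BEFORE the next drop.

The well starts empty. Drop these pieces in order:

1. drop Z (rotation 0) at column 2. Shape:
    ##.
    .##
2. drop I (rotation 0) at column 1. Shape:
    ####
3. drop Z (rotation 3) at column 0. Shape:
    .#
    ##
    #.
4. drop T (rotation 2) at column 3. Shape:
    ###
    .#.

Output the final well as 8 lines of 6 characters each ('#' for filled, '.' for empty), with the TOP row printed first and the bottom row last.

Answer: ......
......
......
.#.###
##..#.
#####.
..##..
...##.

Derivation:
Drop 1: Z rot0 at col 2 lands with bottom-row=0; cleared 0 line(s) (total 0); column heights now [0 0 2 2 1 0], max=2
Drop 2: I rot0 at col 1 lands with bottom-row=2; cleared 0 line(s) (total 0); column heights now [0 3 3 3 3 0], max=3
Drop 3: Z rot3 at col 0 lands with bottom-row=2; cleared 0 line(s) (total 0); column heights now [4 5 3 3 3 0], max=5
Drop 4: T rot2 at col 3 lands with bottom-row=3; cleared 0 line(s) (total 0); column heights now [4 5 3 5 5 5], max=5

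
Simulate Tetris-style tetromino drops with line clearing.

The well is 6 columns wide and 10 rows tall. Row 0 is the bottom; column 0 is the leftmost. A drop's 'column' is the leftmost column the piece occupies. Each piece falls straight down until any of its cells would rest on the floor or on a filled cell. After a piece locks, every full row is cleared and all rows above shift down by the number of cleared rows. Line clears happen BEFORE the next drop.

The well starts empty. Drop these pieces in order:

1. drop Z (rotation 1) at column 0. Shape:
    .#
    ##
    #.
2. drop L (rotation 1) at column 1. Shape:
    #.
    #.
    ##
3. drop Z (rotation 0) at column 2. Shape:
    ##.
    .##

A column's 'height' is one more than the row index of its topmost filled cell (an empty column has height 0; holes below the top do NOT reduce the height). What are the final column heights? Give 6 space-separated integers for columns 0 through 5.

Answer: 2 6 5 5 4 0

Derivation:
Drop 1: Z rot1 at col 0 lands with bottom-row=0; cleared 0 line(s) (total 0); column heights now [2 3 0 0 0 0], max=3
Drop 2: L rot1 at col 1 lands with bottom-row=3; cleared 0 line(s) (total 0); column heights now [2 6 4 0 0 0], max=6
Drop 3: Z rot0 at col 2 lands with bottom-row=3; cleared 0 line(s) (total 0); column heights now [2 6 5 5 4 0], max=6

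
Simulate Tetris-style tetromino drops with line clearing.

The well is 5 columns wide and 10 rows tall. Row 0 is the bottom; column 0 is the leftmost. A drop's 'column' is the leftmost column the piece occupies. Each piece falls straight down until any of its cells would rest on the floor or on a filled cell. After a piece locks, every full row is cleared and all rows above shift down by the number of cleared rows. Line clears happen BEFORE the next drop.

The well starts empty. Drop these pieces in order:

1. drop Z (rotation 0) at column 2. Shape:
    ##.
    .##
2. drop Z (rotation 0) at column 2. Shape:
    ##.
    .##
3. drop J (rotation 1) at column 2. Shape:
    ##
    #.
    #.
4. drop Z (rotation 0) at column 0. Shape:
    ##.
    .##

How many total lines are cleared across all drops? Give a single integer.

Answer: 0

Derivation:
Drop 1: Z rot0 at col 2 lands with bottom-row=0; cleared 0 line(s) (total 0); column heights now [0 0 2 2 1], max=2
Drop 2: Z rot0 at col 2 lands with bottom-row=2; cleared 0 line(s) (total 0); column heights now [0 0 4 4 3], max=4
Drop 3: J rot1 at col 2 lands with bottom-row=4; cleared 0 line(s) (total 0); column heights now [0 0 7 7 3], max=7
Drop 4: Z rot0 at col 0 lands with bottom-row=7; cleared 0 line(s) (total 0); column heights now [9 9 8 7 3], max=9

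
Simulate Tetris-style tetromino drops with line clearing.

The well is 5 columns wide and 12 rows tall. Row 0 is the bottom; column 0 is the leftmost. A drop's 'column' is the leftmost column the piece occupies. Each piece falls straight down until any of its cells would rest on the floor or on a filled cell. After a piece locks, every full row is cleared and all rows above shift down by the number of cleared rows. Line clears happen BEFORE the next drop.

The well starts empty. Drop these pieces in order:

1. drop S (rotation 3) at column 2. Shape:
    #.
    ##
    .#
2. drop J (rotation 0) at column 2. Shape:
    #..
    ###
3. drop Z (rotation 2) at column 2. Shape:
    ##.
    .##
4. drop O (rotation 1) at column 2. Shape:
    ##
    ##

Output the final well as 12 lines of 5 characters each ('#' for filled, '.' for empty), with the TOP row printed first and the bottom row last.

Drop 1: S rot3 at col 2 lands with bottom-row=0; cleared 0 line(s) (total 0); column heights now [0 0 3 2 0], max=3
Drop 2: J rot0 at col 2 lands with bottom-row=3; cleared 0 line(s) (total 0); column heights now [0 0 5 4 4], max=5
Drop 3: Z rot2 at col 2 lands with bottom-row=4; cleared 0 line(s) (total 0); column heights now [0 0 6 6 5], max=6
Drop 4: O rot1 at col 2 lands with bottom-row=6; cleared 0 line(s) (total 0); column heights now [0 0 8 8 5], max=8

Answer: .....
.....
.....
.....
..##.
..##.
..##.
..###
..###
..#..
..##.
...#.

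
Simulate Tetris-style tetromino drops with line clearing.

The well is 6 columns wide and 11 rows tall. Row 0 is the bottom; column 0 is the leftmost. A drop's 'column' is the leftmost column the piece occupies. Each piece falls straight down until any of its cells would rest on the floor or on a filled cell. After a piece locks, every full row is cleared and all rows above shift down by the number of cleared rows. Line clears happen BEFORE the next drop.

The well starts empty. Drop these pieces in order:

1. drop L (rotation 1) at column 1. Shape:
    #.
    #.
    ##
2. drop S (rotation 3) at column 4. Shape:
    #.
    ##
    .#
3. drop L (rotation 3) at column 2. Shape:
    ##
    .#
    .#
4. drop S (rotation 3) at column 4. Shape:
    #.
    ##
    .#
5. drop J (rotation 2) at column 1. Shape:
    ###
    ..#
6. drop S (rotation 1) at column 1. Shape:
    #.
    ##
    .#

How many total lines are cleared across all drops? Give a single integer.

Drop 1: L rot1 at col 1 lands with bottom-row=0; cleared 0 line(s) (total 0); column heights now [0 3 1 0 0 0], max=3
Drop 2: S rot3 at col 4 lands with bottom-row=0; cleared 0 line(s) (total 0); column heights now [0 3 1 0 3 2], max=3
Drop 3: L rot3 at col 2 lands with bottom-row=0; cleared 0 line(s) (total 0); column heights now [0 3 3 3 3 2], max=3
Drop 4: S rot3 at col 4 lands with bottom-row=2; cleared 0 line(s) (total 0); column heights now [0 3 3 3 5 4], max=5
Drop 5: J rot2 at col 1 lands with bottom-row=3; cleared 0 line(s) (total 0); column heights now [0 5 5 5 5 4], max=5
Drop 6: S rot1 at col 1 lands with bottom-row=5; cleared 0 line(s) (total 0); column heights now [0 8 7 5 5 4], max=8

Answer: 0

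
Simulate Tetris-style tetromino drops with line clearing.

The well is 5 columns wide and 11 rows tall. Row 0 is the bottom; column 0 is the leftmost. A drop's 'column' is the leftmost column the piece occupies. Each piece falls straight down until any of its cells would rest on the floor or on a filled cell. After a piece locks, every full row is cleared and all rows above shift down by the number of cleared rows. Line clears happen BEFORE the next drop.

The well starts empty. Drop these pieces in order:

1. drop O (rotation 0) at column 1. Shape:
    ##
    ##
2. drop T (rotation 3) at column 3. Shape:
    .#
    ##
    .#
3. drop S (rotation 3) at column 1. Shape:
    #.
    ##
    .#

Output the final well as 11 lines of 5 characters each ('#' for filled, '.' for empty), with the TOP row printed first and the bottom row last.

Answer: .....
.....
.....
.....
.....
.....
.#...
.##..
..#.#
.####
.##.#

Derivation:
Drop 1: O rot0 at col 1 lands with bottom-row=0; cleared 0 line(s) (total 0); column heights now [0 2 2 0 0], max=2
Drop 2: T rot3 at col 3 lands with bottom-row=0; cleared 0 line(s) (total 0); column heights now [0 2 2 2 3], max=3
Drop 3: S rot3 at col 1 lands with bottom-row=2; cleared 0 line(s) (total 0); column heights now [0 5 4 2 3], max=5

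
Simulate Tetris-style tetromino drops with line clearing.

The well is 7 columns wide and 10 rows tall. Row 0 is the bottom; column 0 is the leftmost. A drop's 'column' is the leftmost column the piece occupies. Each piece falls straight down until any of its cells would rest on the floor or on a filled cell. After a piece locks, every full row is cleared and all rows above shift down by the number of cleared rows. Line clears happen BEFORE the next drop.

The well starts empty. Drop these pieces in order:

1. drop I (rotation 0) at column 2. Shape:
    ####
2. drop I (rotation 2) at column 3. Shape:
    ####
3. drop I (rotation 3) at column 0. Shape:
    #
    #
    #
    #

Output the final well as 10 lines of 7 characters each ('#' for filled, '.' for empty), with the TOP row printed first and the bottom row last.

Drop 1: I rot0 at col 2 lands with bottom-row=0; cleared 0 line(s) (total 0); column heights now [0 0 1 1 1 1 0], max=1
Drop 2: I rot2 at col 3 lands with bottom-row=1; cleared 0 line(s) (total 0); column heights now [0 0 1 2 2 2 2], max=2
Drop 3: I rot3 at col 0 lands with bottom-row=0; cleared 0 line(s) (total 0); column heights now [4 0 1 2 2 2 2], max=4

Answer: .......
.......
.......
.......
.......
.......
#......
#......
#..####
#.####.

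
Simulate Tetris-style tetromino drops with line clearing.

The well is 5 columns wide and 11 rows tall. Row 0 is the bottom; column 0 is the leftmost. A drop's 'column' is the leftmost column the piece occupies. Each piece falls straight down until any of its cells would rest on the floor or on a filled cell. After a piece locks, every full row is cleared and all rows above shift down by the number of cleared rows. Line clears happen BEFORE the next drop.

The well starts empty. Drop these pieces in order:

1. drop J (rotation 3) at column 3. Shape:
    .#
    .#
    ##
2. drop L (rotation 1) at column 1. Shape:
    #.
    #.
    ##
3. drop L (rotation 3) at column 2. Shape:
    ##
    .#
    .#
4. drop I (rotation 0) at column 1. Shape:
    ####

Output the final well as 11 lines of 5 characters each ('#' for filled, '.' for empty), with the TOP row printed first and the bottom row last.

Answer: .....
.....
.....
.....
.....
.....
.####
..##.
.#.##
.#.##
.####

Derivation:
Drop 1: J rot3 at col 3 lands with bottom-row=0; cleared 0 line(s) (total 0); column heights now [0 0 0 1 3], max=3
Drop 2: L rot1 at col 1 lands with bottom-row=0; cleared 0 line(s) (total 0); column heights now [0 3 1 1 3], max=3
Drop 3: L rot3 at col 2 lands with bottom-row=1; cleared 0 line(s) (total 0); column heights now [0 3 4 4 3], max=4
Drop 4: I rot0 at col 1 lands with bottom-row=4; cleared 0 line(s) (total 0); column heights now [0 5 5 5 5], max=5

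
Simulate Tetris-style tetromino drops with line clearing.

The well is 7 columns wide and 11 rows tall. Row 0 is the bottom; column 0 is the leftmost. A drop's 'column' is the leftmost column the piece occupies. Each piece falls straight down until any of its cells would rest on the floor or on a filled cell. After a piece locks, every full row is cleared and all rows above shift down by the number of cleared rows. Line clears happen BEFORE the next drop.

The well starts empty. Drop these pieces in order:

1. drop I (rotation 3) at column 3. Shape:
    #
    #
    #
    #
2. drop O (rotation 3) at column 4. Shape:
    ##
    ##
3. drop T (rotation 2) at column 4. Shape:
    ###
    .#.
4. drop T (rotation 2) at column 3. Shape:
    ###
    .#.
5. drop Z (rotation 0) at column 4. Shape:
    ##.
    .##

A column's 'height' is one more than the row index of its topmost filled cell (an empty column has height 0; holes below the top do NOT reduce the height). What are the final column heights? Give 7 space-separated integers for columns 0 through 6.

Answer: 0 0 0 6 8 8 7

Derivation:
Drop 1: I rot3 at col 3 lands with bottom-row=0; cleared 0 line(s) (total 0); column heights now [0 0 0 4 0 0 0], max=4
Drop 2: O rot3 at col 4 lands with bottom-row=0; cleared 0 line(s) (total 0); column heights now [0 0 0 4 2 2 0], max=4
Drop 3: T rot2 at col 4 lands with bottom-row=2; cleared 0 line(s) (total 0); column heights now [0 0 0 4 4 4 4], max=4
Drop 4: T rot2 at col 3 lands with bottom-row=4; cleared 0 line(s) (total 0); column heights now [0 0 0 6 6 6 4], max=6
Drop 5: Z rot0 at col 4 lands with bottom-row=6; cleared 0 line(s) (total 0); column heights now [0 0 0 6 8 8 7], max=8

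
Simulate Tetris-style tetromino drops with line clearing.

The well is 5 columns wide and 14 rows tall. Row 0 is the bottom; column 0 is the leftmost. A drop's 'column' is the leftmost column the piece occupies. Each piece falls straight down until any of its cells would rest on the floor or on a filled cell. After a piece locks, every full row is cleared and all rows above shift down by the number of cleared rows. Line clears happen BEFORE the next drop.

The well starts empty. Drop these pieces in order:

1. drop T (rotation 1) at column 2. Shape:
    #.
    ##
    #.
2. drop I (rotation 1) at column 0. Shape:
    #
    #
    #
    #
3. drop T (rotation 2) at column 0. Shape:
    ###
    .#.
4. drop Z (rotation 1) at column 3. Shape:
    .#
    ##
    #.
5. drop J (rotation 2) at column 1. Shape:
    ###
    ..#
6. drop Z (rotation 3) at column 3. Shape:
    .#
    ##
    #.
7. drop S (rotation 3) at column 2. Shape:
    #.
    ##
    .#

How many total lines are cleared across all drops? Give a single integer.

Drop 1: T rot1 at col 2 lands with bottom-row=0; cleared 0 line(s) (total 0); column heights now [0 0 3 2 0], max=3
Drop 2: I rot1 at col 0 lands with bottom-row=0; cleared 0 line(s) (total 0); column heights now [4 0 3 2 0], max=4
Drop 3: T rot2 at col 0 lands with bottom-row=3; cleared 0 line(s) (total 0); column heights now [5 5 5 2 0], max=5
Drop 4: Z rot1 at col 3 lands with bottom-row=2; cleared 0 line(s) (total 0); column heights now [5 5 5 4 5], max=5
Drop 5: J rot2 at col 1 lands with bottom-row=4; cleared 1 line(s) (total 1); column heights now [4 5 5 5 4], max=5
Drop 6: Z rot3 at col 3 lands with bottom-row=5; cleared 0 line(s) (total 1); column heights now [4 5 5 7 8], max=8
Drop 7: S rot3 at col 2 lands with bottom-row=7; cleared 0 line(s) (total 1); column heights now [4 5 10 9 8], max=10

Answer: 1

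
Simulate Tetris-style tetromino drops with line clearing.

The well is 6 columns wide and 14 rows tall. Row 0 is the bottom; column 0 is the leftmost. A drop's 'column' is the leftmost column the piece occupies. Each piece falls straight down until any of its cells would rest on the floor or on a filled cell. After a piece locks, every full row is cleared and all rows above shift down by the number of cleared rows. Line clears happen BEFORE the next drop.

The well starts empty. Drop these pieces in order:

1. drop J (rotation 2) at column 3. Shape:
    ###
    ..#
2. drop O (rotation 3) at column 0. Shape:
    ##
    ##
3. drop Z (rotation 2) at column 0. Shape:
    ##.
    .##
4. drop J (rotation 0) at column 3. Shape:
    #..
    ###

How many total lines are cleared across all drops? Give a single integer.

Drop 1: J rot2 at col 3 lands with bottom-row=0; cleared 0 line(s) (total 0); column heights now [0 0 0 2 2 2], max=2
Drop 2: O rot3 at col 0 lands with bottom-row=0; cleared 0 line(s) (total 0); column heights now [2 2 0 2 2 2], max=2
Drop 3: Z rot2 at col 0 lands with bottom-row=2; cleared 0 line(s) (total 0); column heights now [4 4 3 2 2 2], max=4
Drop 4: J rot0 at col 3 lands with bottom-row=2; cleared 0 line(s) (total 0); column heights now [4 4 3 4 3 3], max=4

Answer: 0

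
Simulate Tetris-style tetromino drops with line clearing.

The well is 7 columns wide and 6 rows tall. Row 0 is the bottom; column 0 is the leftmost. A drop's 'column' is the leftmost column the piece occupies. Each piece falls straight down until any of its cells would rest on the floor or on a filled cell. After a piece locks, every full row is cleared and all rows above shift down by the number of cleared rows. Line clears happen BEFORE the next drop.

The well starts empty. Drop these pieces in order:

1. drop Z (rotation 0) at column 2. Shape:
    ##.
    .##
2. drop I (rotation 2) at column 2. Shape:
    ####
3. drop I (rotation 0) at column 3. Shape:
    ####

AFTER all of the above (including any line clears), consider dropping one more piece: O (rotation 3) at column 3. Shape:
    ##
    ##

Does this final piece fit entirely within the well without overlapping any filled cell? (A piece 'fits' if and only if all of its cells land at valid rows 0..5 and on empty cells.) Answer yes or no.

Drop 1: Z rot0 at col 2 lands with bottom-row=0; cleared 0 line(s) (total 0); column heights now [0 0 2 2 1 0 0], max=2
Drop 2: I rot2 at col 2 lands with bottom-row=2; cleared 0 line(s) (total 0); column heights now [0 0 3 3 3 3 0], max=3
Drop 3: I rot0 at col 3 lands with bottom-row=3; cleared 0 line(s) (total 0); column heights now [0 0 3 4 4 4 4], max=4
Test piece O rot3 at col 3 (width 2): heights before test = [0 0 3 4 4 4 4]; fits = True

Answer: yes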